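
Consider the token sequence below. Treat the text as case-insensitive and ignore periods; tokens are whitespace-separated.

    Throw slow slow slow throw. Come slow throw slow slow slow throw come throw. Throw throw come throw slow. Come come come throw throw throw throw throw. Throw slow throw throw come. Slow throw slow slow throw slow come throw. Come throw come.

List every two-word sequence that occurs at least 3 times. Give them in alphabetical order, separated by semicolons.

come throw; slow slow; slow throw; throw come; throw slow; throw throw

Bigram counts meeting the condition (at least 3 times):
  come throw: 5
  slow slow: 5
  slow throw: 6
  throw come: 6
  throw slow: 6
  throw throw: 8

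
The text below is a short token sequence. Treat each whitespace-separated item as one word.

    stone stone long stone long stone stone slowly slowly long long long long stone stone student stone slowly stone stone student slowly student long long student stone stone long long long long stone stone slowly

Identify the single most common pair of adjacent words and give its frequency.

"long long", 7 times

Bigram frequencies (highest first):
  long long: 7
  stone stone: 6
  long stone: 4
  stone long: 3
  stone slowly: 3
  stone student: 2
  … (8 more, each ≤ 2)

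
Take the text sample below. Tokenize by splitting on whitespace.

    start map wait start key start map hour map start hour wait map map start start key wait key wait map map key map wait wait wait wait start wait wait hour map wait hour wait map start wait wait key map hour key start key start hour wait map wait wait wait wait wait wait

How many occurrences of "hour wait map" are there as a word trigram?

3

Scanning the 54 overlapping trigram windows for "hour wait map":
  position 11–13: hour wait map
  position 35–37: hour wait map
  position 48–50: hour wait map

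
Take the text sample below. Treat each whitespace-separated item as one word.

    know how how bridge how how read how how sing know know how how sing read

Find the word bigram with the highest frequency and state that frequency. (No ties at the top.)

"how how", 4 times

Bigram frequencies (highest first):
  how how: 4
  know how: 2
  how sing: 2
  how bridge: 1
  bridge how: 1
  how read: 1
  … (4 more, each ≤ 1)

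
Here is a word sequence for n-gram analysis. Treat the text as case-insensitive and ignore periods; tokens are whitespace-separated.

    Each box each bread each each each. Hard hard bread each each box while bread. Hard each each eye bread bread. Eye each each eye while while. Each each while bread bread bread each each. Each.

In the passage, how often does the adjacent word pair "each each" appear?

Scanning the 35 overlapping bigram windows for "each each":
  position 5–6: each each
  position 6–7: each each
  position 11–12: each each
  position 17–18: each each
  position 23–24: each each
  position 28–29: each each
  position 34–35: each each
  position 35–36: each each

8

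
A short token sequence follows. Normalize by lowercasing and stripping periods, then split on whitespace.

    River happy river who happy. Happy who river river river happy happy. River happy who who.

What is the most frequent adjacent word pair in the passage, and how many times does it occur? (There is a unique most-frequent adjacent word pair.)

"river happy", 3 times

Bigram frequencies (highest first):
  river happy: 3
  happy river: 2
  happy happy: 2
  happy who: 2
  river river: 2
  river who: 1
  … (3 more, each ≤ 1)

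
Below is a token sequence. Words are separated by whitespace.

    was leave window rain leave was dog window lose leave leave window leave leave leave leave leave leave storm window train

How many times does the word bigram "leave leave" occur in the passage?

Scanning the 20 overlapping bigram windows for "leave leave":
  position 10–11: leave leave
  position 13–14: leave leave
  position 14–15: leave leave
  position 15–16: leave leave
  position 16–17: leave leave
  position 17–18: leave leave

6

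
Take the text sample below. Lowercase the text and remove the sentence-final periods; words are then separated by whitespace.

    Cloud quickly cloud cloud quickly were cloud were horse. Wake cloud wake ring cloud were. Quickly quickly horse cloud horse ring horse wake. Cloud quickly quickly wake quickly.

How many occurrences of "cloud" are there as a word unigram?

Scanning the 28 tokens for "cloud":
  position 1: cloud
  position 3: cloud
  position 4: cloud
  position 7: cloud
  position 11: cloud
  position 14: cloud
  position 19: cloud
  position 24: cloud

8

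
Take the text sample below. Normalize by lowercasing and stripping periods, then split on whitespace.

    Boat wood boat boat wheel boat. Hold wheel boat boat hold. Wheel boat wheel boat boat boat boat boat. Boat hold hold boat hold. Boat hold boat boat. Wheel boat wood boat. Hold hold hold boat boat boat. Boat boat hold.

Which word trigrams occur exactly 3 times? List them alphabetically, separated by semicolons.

Trigram counts meeting the condition (exactly 3 times):
  boat boat hold: 3
  boat wheel boat: 3

boat boat hold; boat wheel boat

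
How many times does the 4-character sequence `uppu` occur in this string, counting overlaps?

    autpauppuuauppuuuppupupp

Sliding a length-4 window over the 24 characters (21 positions):
  position 6–9: uppu
  position 12–15: uppu
  position 17–20: uppu

3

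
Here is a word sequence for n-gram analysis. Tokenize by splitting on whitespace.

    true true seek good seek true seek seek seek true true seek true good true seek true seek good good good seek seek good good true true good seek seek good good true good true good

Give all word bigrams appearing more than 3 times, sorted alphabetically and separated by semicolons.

Bigram counts meeting the condition (more than 3 times):
  good good: 4
  good true: 4
  seek good: 4
  seek seek: 4
  seek true: 4
  true good: 4
  true seek: 5

good good; good true; seek good; seek seek; seek true; true good; true seek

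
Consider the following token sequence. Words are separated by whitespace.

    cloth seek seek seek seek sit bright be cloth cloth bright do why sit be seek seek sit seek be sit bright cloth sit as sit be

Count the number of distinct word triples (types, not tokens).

27 tokens → 25 trigram windows in total.
Repeated trigrams (each contributes count−1 duplicates):
  seek seek seek: 2
  seek seek sit: 2
2 duplicate windows → 25 − 2 = 23 distinct.

23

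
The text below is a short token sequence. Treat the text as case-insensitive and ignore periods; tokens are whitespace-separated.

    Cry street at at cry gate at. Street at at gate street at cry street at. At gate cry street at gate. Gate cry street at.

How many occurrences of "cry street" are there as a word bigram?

Scanning the 25 overlapping bigram windows for "cry street":
  position 1–2: cry street
  position 14–15: cry street
  position 19–20: cry street
  position 24–25: cry street

4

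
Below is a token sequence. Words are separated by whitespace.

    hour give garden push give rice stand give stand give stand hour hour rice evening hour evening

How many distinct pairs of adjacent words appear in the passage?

14

17 tokens → 16 bigram windows in total.
Repeated bigrams (each contributes count−1 duplicates):
  give stand: 2
  stand give: 2
2 duplicate windows → 16 − 2 = 14 distinct.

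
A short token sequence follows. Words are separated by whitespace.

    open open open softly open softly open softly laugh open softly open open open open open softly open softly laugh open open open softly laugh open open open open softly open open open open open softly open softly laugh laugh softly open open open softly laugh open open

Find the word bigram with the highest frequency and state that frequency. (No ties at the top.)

"open open", 18 times

Bigram frequencies (highest first):
  open open: 18
  open softly: 11
  softly open: 7
  softly laugh: 5
  laugh open: 4
  laugh laugh: 1
  … (1 more, each ≤ 1)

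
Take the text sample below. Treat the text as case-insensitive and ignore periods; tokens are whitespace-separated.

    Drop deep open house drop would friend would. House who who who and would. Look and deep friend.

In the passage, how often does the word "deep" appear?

2

Scanning the 18 tokens for "deep":
  position 2: deep
  position 17: deep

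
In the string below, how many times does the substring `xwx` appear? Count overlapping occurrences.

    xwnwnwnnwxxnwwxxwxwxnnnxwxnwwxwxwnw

4

Sliding a length-3 window over the 35 characters (33 positions):
  position 16–18: xwx
  position 18–20: xwx
  position 24–26: xwx
  position 30–32: xwx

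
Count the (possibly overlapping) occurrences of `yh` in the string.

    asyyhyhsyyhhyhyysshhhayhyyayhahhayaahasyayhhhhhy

Sliding a length-2 window over the 48 characters (47 positions):
  position 4–5: yh
  position 6–7: yh
  position 10–11: yh
  position 13–14: yh
  position 23–24: yh
  position 28–29: yh
  position 42–43: yh

7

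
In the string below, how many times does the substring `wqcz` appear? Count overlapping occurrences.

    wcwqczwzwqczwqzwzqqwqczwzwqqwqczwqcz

Sliding a length-4 window over the 36 characters (33 positions):
  position 3–6: wqcz
  position 9–12: wqcz
  position 20–23: wqcz
  position 29–32: wqcz
  position 33–36: wqcz

5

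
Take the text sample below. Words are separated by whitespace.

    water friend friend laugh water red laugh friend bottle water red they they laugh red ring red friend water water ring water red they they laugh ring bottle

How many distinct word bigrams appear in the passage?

28 tokens → 27 bigram windows in total.
Repeated bigrams (each contributes count−1 duplicates):
  water red: 3
  red they: 2
  they laugh: 2
  they they: 2
5 duplicate windows → 27 − 5 = 22 distinct.

22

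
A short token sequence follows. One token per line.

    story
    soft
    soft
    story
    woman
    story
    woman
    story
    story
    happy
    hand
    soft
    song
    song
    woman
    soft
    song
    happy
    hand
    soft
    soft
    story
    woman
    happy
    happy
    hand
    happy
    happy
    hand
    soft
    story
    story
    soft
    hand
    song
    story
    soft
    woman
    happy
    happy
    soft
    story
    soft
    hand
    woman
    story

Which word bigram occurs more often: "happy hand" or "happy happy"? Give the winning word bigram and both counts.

"happy hand": 4 occurrences
"happy happy": 3 occurrences

"happy hand" (4 vs 3)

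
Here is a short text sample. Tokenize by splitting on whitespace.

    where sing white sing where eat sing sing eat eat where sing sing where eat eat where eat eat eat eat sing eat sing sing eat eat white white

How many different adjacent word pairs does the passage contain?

29 tokens → 28 bigram windows in total.
Repeated bigrams (each contributes count−1 duplicates):
  eat eat: 6
  eat sing: 3
  sing eat: 3
  sing sing: 3
  where eat: 3
  eat where: 2
  sing where: 2
  where sing: 2
16 duplicate windows → 28 − 16 = 12 distinct.

12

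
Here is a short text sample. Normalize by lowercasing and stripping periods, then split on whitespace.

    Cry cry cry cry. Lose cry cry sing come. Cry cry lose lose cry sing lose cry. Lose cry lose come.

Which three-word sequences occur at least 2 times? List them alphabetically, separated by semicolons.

cry cry cry; cry cry lose; cry lose cry; lose cry lose

Trigram counts meeting the condition (at least 2 times):
  cry cry cry: 2
  cry cry lose: 2
  cry lose cry: 2
  lose cry lose: 2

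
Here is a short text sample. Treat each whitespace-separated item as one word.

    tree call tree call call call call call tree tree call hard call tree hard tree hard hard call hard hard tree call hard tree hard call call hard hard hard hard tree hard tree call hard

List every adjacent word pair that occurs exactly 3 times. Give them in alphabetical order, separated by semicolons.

Bigram counts meeting the condition (exactly 3 times):
  call tree: 3
  hard call: 3

call tree; hard call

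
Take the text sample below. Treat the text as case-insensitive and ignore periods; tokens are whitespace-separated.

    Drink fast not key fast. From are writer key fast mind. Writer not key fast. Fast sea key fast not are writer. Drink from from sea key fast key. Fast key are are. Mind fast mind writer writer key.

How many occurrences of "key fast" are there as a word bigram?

Scanning the 38 overlapping bigram windows for "key fast":
  position 4–5: key fast
  position 9–10: key fast
  position 14–15: key fast
  position 18–19: key fast
  position 27–28: key fast
  position 29–30: key fast

6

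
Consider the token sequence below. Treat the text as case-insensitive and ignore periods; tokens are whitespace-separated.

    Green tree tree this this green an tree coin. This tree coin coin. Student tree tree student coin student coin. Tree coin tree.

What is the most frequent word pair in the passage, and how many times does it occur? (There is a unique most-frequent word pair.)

"tree coin", 3 times

Bigram frequencies (highest first):
  tree coin: 3
  tree tree: 2
  coin student: 2
  student coin: 2
  coin tree: 2
  green tree: 1
  … (10 more, each ≤ 1)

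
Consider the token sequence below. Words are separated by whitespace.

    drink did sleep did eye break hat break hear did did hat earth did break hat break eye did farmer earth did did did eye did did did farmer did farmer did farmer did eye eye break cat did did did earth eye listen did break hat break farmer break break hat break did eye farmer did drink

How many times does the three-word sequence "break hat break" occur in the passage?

Scanning the 56 overlapping trigram windows for "break hat break":
  position 6–8: break hat break
  position 15–17: break hat break
  position 46–48: break hat break
  position 51–53: break hat break

4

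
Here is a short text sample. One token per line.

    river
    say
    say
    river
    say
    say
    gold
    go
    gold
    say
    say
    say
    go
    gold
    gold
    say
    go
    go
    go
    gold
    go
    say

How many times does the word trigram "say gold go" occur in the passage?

1

Scanning the 20 overlapping trigram windows for "say gold go":
  position 6–8: say gold go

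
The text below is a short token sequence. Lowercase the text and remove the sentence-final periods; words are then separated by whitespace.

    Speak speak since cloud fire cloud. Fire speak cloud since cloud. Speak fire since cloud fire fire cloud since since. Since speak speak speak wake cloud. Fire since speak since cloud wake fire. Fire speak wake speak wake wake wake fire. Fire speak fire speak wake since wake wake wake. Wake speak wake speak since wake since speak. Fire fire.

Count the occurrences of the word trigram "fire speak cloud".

Scanning the 58 overlapping trigram windows for "fire speak cloud":
  position 7–9: fire speak cloud

1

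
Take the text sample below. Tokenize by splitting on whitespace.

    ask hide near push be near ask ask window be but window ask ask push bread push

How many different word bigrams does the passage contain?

17 tokens → 16 bigram windows in total.
Repeated bigrams (each contributes count−1 duplicates):
  ask ask: 2
1 duplicate windows → 16 − 1 = 15 distinct.

15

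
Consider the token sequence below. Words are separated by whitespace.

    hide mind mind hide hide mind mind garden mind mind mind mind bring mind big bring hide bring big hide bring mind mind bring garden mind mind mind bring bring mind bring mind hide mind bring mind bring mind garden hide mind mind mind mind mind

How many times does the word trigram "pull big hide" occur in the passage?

0

Scanning the 44 overlapping trigram windows for "pull big hide":
  (none found)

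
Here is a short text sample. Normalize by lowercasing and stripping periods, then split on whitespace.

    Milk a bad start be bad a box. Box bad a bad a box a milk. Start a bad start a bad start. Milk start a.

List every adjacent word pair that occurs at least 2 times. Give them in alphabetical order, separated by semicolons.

Bigram counts meeting the condition (at least 2 times):
  a bad: 4
  a box: 2
  bad a: 3
  bad start: 3
  milk start: 2
  start a: 3

a bad; a box; bad a; bad start; milk start; start a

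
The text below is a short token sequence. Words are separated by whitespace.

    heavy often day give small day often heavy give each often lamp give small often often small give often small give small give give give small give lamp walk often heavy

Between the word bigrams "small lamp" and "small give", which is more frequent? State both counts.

"small lamp": 0 occurrences
"small give": 4 occurrences

"small give" (4 vs 0)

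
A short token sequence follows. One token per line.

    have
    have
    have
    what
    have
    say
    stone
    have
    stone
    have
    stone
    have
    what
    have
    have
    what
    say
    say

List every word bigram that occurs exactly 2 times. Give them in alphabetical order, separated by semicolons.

Bigram counts meeting the condition (exactly 2 times):
  have stone: 2
  what have: 2

have stone; what have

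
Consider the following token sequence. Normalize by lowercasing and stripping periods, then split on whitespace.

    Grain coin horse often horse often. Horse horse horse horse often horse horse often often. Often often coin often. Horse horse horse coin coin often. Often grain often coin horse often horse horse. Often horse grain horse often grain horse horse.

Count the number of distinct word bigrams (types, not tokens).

41 tokens → 40 bigram windows in total.
Repeated bigrams (each contributes count−1 duplicates):
  horse horse: 8
  horse often: 7
  often horse: 6
  often often: 4
  coin horse: 2
  coin often: 2
  grain horse: 2
  often coin: 2
  … (1 more repeated)
26 duplicate windows → 40 − 26 = 14 distinct.

14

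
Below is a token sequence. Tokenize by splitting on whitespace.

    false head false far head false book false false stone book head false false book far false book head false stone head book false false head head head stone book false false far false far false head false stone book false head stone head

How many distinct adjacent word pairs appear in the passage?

44 tokens → 43 bigram windows in total.
Repeated bigrams (each contributes count−1 duplicates):
  head false: 5
  book false: 4
  false false: 4
  false head: 4
  false book: 3
  false far: 3
  false stone: 3
  far false: 3
  … (5 more repeated)
27 duplicate windows → 43 − 27 = 16 distinct.

16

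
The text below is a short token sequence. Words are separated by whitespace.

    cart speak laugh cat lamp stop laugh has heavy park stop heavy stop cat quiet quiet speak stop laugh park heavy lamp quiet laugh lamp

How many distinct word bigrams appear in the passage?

23

25 tokens → 24 bigram windows in total.
Repeated bigrams (each contributes count−1 duplicates):
  stop laugh: 2
1 duplicate windows → 24 − 1 = 23 distinct.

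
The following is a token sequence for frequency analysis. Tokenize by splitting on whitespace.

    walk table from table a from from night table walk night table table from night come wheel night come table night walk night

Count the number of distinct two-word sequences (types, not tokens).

17

23 tokens → 22 bigram windows in total.
Repeated bigrams (each contributes count−1 duplicates):
  from night: 2
  night come: 2
  night table: 2
  table from: 2
  walk night: 2
5 duplicate windows → 22 − 5 = 17 distinct.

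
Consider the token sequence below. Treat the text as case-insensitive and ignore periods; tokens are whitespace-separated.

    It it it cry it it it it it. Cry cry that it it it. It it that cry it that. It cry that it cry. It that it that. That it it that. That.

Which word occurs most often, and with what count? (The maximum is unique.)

"it", 20 times

Unigram frequencies (highest first):
  it: 20
  that: 9
  cry: 6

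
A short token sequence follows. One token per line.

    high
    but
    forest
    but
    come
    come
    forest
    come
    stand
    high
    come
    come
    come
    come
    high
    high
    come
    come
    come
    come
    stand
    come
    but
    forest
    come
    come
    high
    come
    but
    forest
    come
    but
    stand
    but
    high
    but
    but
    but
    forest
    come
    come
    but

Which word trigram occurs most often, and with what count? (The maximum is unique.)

Trigram frequencies (highest first):
  come come come: 4
  but forest come: 3
  high come come: 2
  come come high: 2
  come but forest: 2
  forest come come: 2
  … (25 more, each ≤ 1)

"come come come", 4 times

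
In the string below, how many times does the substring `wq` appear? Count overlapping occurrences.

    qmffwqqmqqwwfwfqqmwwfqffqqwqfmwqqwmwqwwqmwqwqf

Sliding a length-2 window over the 46 characters (45 positions):
  position 5–6: wq
  position 27–28: wq
  position 31–32: wq
  position 36–37: wq
  position 39–40: wq
  position 42–43: wq
  position 44–45: wq

7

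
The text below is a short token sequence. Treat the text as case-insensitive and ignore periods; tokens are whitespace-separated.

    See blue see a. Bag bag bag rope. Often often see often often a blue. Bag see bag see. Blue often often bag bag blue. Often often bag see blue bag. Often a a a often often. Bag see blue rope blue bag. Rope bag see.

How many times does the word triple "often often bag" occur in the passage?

3

Scanning the 44 overlapping trigram windows for "often often bag":
  position 21–23: often often bag
  position 26–28: often often bag
  position 36–38: often often bag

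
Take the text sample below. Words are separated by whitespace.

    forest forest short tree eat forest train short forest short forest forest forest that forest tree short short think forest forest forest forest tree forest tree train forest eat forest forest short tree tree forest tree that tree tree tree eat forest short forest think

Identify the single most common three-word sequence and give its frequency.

Trigram frequencies (highest first):
  forest forest forest: 3
  forest forest short: 2
  forest short tree: 2
  tree eat forest: 2
  forest short forest: 2
  tree forest tree: 2
  … (30 more, each ≤ 1)

"forest forest forest", 3 times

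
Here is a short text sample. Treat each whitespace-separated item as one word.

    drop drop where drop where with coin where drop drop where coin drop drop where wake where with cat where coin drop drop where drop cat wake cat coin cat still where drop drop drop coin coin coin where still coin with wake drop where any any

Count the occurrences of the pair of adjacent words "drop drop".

Scanning the 46 overlapping bigram windows for "drop drop":
  position 1–2: drop drop
  position 9–10: drop drop
  position 13–14: drop drop
  position 22–23: drop drop
  position 33–34: drop drop
  position 34–35: drop drop

6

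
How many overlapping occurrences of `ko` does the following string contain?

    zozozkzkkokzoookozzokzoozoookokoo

Sliding a length-2 window over the 33 characters (32 positions):
  position 9–10: ko
  position 16–17: ko
  position 29–30: ko
  position 31–32: ko

4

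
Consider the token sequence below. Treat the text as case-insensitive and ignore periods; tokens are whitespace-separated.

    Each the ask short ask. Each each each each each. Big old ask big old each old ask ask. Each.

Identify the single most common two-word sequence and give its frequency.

Bigram frequencies (highest first):
  each each: 4
  ask each: 2
  big old: 2
  old ask: 2
  each the: 1
  the ask: 1
  … (7 more, each ≤ 1)

"each each", 4 times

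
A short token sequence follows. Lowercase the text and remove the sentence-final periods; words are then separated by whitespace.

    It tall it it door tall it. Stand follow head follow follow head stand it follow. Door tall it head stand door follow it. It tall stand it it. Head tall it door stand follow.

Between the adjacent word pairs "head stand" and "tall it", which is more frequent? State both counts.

"tall it" (4 vs 2)

"head stand": 2 occurrences
"tall it": 4 occurrences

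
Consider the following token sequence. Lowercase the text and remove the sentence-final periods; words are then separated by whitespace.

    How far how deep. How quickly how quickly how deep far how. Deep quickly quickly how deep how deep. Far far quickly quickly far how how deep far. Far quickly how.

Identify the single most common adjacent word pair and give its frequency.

Bigram frequencies (highest first):
  how deep: 6
  quickly how: 4
  far how: 3
  deep far: 3
  deep how: 2
  how quickly: 2
  … (7 more, each ≤ 2)

"how deep", 6 times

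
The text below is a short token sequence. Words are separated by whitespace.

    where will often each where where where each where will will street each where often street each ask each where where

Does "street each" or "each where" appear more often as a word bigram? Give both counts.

"street each": 2 occurrences
"each where": 4 occurrences

"each where" (4 vs 2)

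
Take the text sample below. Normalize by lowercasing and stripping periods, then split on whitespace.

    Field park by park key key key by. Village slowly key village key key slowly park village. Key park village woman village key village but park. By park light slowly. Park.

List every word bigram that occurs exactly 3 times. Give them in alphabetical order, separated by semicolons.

Bigram counts meeting the condition (exactly 3 times):
  key key: 3
  village key: 3

key key; village key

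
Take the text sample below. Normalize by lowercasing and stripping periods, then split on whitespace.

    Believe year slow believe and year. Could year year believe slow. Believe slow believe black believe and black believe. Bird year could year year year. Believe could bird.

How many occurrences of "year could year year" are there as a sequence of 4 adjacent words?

Scanning the 25 overlapping 4-gram windows for "year could year year":
  position 6–9: year could year year
  position 21–24: year could year year

2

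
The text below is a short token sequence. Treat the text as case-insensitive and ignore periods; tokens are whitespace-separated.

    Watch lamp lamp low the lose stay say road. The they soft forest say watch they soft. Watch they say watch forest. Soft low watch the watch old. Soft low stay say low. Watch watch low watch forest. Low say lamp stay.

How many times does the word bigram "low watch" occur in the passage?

3

Scanning the 41 overlapping bigram windows for "low watch":
  position 24–25: low watch
  position 33–34: low watch
  position 36–37: low watch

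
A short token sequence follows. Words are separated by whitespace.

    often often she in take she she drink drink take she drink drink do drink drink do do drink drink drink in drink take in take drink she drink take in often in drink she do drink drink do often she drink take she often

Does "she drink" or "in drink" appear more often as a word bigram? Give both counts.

"she drink": 4 occurrences
"in drink": 2 occurrences

"she drink" (4 vs 2)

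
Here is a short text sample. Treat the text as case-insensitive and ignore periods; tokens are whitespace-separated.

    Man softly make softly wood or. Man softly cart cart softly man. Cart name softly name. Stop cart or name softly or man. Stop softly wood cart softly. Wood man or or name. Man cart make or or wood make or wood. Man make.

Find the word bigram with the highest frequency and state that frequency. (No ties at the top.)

Bigram frequencies (highest first):
  softly wood: 3
  man softly: 2
  or man: 2
  cart softly: 2
  man cart: 2
  name softly: 2
  … (25 more, each ≤ 2)

"softly wood", 3 times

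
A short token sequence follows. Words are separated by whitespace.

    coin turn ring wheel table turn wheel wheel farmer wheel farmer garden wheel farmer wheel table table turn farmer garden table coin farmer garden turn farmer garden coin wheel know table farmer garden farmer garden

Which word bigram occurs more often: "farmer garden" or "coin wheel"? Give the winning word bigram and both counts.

"farmer garden": 6 occurrences
"coin wheel": 1 occurrence

"farmer garden" (6 vs 1)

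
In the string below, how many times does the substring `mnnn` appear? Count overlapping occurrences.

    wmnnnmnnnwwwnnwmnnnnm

Sliding a length-4 window over the 21 characters (18 positions):
  position 2–5: mnnn
  position 6–9: mnnn
  position 16–19: mnnn

3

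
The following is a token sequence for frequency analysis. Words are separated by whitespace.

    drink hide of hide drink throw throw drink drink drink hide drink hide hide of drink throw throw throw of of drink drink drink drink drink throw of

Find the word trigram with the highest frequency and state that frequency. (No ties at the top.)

"drink drink drink", 4 times

Trigram frequencies (highest first):
  drink drink drink: 4
  drink throw throw: 2
  drink hide of: 1
  hide of hide: 1
  of hide drink: 1
  hide drink throw: 1
  … (16 more, each ≤ 1)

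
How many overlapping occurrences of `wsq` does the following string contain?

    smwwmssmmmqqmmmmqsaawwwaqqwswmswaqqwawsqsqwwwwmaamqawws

Sliding a length-3 window over the 55 characters (53 positions):
  position 38–40: wsq

1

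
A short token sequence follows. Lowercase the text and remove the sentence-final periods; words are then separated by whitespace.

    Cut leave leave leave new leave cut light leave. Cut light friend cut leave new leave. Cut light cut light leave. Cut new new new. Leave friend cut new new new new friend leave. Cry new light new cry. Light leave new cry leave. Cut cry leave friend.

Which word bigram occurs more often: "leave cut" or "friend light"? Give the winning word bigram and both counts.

"leave cut": 5 occurrences
"friend light": 0 occurrences

"leave cut" (5 vs 0)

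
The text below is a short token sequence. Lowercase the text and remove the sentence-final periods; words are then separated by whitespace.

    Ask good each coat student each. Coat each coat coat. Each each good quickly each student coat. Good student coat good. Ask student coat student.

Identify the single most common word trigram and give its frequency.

"student coat good", 2 times

Trigram frequencies (highest first):
  student coat good: 2
  ask good each: 1
  good each coat: 1
  each coat student: 1
  coat student each: 1
  student each coat: 1
  … (16 more, each ≤ 1)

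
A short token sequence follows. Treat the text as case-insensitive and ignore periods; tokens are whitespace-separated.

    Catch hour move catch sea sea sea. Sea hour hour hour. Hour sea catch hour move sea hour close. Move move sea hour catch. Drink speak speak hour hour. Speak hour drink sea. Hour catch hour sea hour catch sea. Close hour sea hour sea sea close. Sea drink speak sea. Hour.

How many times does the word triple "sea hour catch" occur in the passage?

Scanning the 50 overlapping trigram windows for "sea hour catch":
  position 22–24: sea hour catch
  position 33–35: sea hour catch
  position 37–39: sea hour catch

3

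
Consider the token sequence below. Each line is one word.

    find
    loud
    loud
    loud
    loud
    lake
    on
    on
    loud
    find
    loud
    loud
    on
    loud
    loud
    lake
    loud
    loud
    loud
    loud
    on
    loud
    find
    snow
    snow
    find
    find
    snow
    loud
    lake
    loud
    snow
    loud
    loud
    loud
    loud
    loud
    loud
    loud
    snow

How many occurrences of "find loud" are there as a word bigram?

Scanning the 39 overlapping bigram windows for "find loud":
  position 1–2: find loud
  position 10–11: find loud

2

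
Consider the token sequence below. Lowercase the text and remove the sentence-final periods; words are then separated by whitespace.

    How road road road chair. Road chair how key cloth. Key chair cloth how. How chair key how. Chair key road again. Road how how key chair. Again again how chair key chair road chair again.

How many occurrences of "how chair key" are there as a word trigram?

3

Scanning the 34 overlapping trigram windows for "how chair key":
  position 15–17: how chair key
  position 18–20: how chair key
  position 30–32: how chair key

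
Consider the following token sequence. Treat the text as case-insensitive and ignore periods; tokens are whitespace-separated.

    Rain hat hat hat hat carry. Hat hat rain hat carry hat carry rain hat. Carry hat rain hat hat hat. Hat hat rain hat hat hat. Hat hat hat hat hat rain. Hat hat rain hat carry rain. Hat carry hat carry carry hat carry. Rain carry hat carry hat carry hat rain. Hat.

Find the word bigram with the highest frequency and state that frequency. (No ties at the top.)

"hat hat", 16 times

Bigram frequencies (highest first):
  hat hat: 16
  hat carry: 10
  rain hat: 9
  carry hat: 8
  hat rain: 6
  carry rain: 3
  … (2 more, each ≤ 1)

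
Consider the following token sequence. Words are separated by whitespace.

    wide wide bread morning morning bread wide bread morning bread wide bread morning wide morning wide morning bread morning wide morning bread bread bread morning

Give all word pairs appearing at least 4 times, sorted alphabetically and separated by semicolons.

bread morning; morning bread

Bigram counts meeting the condition (at least 4 times):
  bread morning: 5
  morning bread: 4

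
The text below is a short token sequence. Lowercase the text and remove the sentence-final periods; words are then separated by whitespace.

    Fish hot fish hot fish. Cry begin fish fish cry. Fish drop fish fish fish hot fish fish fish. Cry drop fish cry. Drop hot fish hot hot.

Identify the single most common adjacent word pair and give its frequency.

"fish fish", 5 times

Bigram frequencies (highest first):
  fish fish: 5
  fish hot: 4
  hot fish: 4
  fish cry: 4
  drop fish: 2
  cry drop: 2
  … (6 more, each ≤ 1)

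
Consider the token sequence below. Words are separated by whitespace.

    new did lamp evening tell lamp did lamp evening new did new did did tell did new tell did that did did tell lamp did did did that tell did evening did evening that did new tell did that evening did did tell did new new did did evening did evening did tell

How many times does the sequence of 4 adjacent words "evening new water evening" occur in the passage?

0

Scanning the 50 overlapping 4-gram windows for "evening new water evening":
  (none found)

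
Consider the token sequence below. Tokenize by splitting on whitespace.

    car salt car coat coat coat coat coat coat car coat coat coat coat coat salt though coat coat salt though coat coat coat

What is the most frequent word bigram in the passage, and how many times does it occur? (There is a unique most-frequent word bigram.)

Bigram frequencies (highest first):
  coat coat: 12
  car coat: 2
  coat salt: 2
  salt though: 2
  though coat: 2
  car salt: 1
  … (2 more, each ≤ 1)

"coat coat", 12 times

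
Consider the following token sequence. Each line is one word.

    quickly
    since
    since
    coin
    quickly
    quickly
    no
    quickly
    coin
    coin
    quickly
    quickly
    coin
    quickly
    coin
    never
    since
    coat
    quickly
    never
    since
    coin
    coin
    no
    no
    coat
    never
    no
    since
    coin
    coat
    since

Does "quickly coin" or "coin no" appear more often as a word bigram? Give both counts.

"quickly coin": 3 occurrences
"coin no": 1 occurrence

"quickly coin" (3 vs 1)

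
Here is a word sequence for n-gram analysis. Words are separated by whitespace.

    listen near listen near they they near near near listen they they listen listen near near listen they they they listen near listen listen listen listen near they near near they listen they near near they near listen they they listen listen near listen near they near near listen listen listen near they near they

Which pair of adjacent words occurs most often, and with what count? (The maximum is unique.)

Bigram frequencies (highest first):
  listen near: 8
  near listen: 7
  near they: 7
  listen listen: 7
  they near: 6
  near near: 6
  … (3 more, each ≤ 5)

"listen near", 8 times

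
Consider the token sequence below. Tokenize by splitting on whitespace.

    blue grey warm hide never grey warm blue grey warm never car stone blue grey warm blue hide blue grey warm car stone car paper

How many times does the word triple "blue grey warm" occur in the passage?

Scanning the 23 overlapping trigram windows for "blue grey warm":
  position 1–3: blue grey warm
  position 8–10: blue grey warm
  position 14–16: blue grey warm
  position 19–21: blue grey warm

4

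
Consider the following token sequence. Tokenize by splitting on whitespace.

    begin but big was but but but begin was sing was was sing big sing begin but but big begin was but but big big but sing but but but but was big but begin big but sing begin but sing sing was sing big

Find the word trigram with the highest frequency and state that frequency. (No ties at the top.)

"but but but", 3 times

Trigram frequencies (highest first):
  but but but: 3
  was but but: 2
  was sing big: 2
  sing begin but: 2
  but but big: 2
  big but sing: 2
  … (30 more, each ≤ 1)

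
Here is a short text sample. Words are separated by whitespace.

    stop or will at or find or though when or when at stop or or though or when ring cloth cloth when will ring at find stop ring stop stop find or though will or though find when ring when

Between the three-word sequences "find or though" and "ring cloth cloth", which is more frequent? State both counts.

"find or though" (2 vs 1)

"find or though": 2 occurrences
"ring cloth cloth": 1 occurrence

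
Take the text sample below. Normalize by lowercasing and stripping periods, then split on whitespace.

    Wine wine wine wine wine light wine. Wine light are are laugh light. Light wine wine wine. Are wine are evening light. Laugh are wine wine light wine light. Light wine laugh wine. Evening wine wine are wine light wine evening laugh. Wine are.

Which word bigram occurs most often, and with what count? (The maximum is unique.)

Bigram frequencies (highest first):
  wine wine: 9
  wine light: 5
  light wine: 5
  wine are: 4
  are wine: 3
  light light: 2
  … (13 more, each ≤ 2)

"wine wine", 9 times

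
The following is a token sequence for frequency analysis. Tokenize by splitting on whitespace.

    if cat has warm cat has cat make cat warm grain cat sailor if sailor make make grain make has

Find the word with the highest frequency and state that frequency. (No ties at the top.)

Unigram frequencies (highest first):
  cat: 5
  make: 4
  has: 3
  if: 2
  warm: 2
  grain: 2
  … (1 more, each ≤ 2)

"cat", 5 times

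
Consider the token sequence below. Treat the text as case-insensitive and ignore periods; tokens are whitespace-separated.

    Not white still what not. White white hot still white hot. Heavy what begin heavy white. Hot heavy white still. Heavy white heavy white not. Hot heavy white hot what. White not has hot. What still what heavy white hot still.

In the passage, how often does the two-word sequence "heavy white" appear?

Scanning the 40 overlapping bigram windows for "heavy white":
  position 15–16: heavy white
  position 18–19: heavy white
  position 21–22: heavy white
  position 23–24: heavy white
  position 27–28: heavy white
  position 38–39: heavy white

6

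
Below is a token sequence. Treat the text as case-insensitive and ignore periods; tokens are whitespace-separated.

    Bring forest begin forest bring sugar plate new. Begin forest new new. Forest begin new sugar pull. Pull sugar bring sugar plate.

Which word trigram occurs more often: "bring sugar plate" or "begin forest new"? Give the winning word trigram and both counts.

"bring sugar plate": 2 occurrences
"begin forest new": 1 occurrence

"bring sugar plate" (2 vs 1)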